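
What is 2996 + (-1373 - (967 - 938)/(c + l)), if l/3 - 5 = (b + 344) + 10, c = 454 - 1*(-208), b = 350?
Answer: 4526518/2789 ≈ 1623.0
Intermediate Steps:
c = 662 (c = 454 + 208 = 662)
l = 2127 (l = 15 + 3*((350 + 344) + 10) = 15 + 3*(694 + 10) = 15 + 3*704 = 15 + 2112 = 2127)
2996 + (-1373 - (967 - 938)/(c + l)) = 2996 + (-1373 - (967 - 938)/(662 + 2127)) = 2996 + (-1373 - 29/2789) = 2996 - 3829326/2789 = 4526518/2789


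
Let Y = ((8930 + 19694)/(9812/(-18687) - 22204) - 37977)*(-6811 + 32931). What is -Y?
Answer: 10290338275794024/10373399 ≈ 9.9199e+8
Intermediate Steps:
Y = -10290338275794024/10373399 (Y = (28624/(9812*(-1/18687) - 22204) - 37977)*26120 = (28624/(-9812/18687 - 22204) - 37977)*26120 = (28624/(-414935960/18687) - 37977)*26120 = (28624*(-18687/414935960) - 37977)*26120 = (-66862086/51866995 - 37977)*26120 = -1969819731201/51866995*26120 = -10290338275794024/10373399 ≈ -9.9199e+8)
-Y = -1*(-10290338275794024/10373399) = 10290338275794024/10373399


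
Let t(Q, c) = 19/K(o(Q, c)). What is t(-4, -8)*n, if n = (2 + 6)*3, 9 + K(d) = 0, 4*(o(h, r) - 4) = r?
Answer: -152/3 ≈ -50.667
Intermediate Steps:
o(h, r) = 4 + r/4
K(d) = -9 (K(d) = -9 + 0 = -9)
t(Q, c) = -19/9 (t(Q, c) = 19/(-9) = 19*(-1/9) = -19/9)
n = 24 (n = 8*3 = 24)
t(-4, -8)*n = -19/9*24 = -152/3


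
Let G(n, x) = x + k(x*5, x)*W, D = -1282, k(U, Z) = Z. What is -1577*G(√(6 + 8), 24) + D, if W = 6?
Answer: -266218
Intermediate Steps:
G(n, x) = 7*x (G(n, x) = x + x*6 = x + 6*x = 7*x)
-1577*G(√(6 + 8), 24) + D = -11039*24 - 1282 = -1577*168 - 1282 = -264936 - 1282 = -266218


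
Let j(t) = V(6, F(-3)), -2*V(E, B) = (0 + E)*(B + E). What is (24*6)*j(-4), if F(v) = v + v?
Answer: 0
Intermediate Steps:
F(v) = 2*v
V(E, B) = -E*(B + E)/2 (V(E, B) = -(0 + E)*(B + E)/2 = -E*(B + E)/2)
j(t) = 0 (j(t) = -1/2*6*(2*(-3) + 6) = -1/2*6*(-6 + 6) = -1/2*6*0 = 0)
(24*6)*j(-4) = (24*6)*0 = 144*0 = 0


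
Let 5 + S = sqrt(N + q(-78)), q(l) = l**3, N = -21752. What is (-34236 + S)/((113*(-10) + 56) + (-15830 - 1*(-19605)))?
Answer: -34241/2701 + 4*I*sqrt(31019)/2701 ≈ -12.677 + 0.26083*I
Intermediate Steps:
S = -5 + 4*I*sqrt(31019) (S = -5 + sqrt(-21752 + (-78)**3) = -5 + sqrt(-21752 - 474552) = -5 + sqrt(-496304) = -5 + 4*I*sqrt(31019) ≈ -5.0 + 704.49*I)
(-34236 + S)/((113*(-10) + 56) + (-15830 - 1*(-19605))) = (-34236 + (-5 + 4*I*sqrt(31019)))/((113*(-10) + 56) + (-15830 - 1*(-19605))) = (-34241 + 4*I*sqrt(31019))/((-1130 + 56) + (-15830 + 19605)) = (-34241 + 4*I*sqrt(31019))/(-1074 + 3775) = (-34241 + 4*I*sqrt(31019))/2701 = (-34241 + 4*I*sqrt(31019))*(1/2701) = -34241/2701 + 4*I*sqrt(31019)/2701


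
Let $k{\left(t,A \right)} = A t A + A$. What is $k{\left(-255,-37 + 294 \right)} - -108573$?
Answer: $-16733665$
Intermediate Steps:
$k{\left(t,A \right)} = A + t A^{2}$ ($k{\left(t,A \right)} = t A^{2} + A = A + t A^{2}$)
$k{\left(-255,-37 + 294 \right)} - -108573 = \left(-37 + 294\right) \left(1 + \left(-37 + 294\right) \left(-255\right)\right) - -108573 = 257 \left(1 + 257 \left(-255\right)\right) + 108573 = 257 \left(1 - 65535\right) + 108573 = 257 \left(-65534\right) + 108573 = -16842238 + 108573 = -16733665$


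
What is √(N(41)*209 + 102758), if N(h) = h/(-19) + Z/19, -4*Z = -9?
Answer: √409327/2 ≈ 319.89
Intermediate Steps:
Z = 9/4 (Z = -¼*(-9) = 9/4 ≈ 2.2500)
N(h) = 9/76 - h/19 (N(h) = h/(-19) + (9/4)/19 = h*(-1/19) + (9/4)*(1/19) = -h/19 + 9/76 = 9/76 - h/19)
√(N(41)*209 + 102758) = √((9/76 - 1/19*41)*209 + 102758) = √((9/76 - 41/19)*209 + 102758) = √(-155/76*209 + 102758) = √(-1705/4 + 102758) = √(409327/4) = √409327/2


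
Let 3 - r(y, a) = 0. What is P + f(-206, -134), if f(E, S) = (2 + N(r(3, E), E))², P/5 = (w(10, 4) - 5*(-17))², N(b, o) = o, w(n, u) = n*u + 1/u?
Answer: 1920861/16 ≈ 1.2005e+5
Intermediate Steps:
r(y, a) = 3 (r(y, a) = 3 - 1*0 = 3 + 0 = 3)
w(n, u) = 1/u + n*u (w(n, u) = n*u + 1/u = 1/u + n*u)
P = 1255005/16 (P = 5*((1/4 + 10*4) - 5*(-17))² = 5*((¼ + 40) + 85)² = 5*(161/4 + 85)² = 5*(501/4)² = 5*(251001/16) = 1255005/16 ≈ 78438.)
f(E, S) = (2 + E)²
P + f(-206, -134) = 1255005/16 + (2 - 206)² = 1255005/16 + (-204)² = 1255005/16 + 41616 = 1920861/16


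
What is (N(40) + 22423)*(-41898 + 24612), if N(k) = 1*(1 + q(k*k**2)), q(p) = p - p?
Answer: -387621264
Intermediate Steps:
q(p) = 0
N(k) = 1 (N(k) = 1*(1 + 0) = 1*1 = 1)
(N(40) + 22423)*(-41898 + 24612) = (1 + 22423)*(-41898 + 24612) = 22424*(-17286) = -387621264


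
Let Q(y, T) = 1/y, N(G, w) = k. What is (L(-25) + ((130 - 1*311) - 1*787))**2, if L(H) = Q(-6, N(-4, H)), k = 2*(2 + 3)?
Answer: 33744481/36 ≈ 9.3735e+5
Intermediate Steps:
k = 10 (k = 2*5 = 10)
N(G, w) = 10
L(H) = -1/6 (L(H) = 1/(-6) = -1/6)
(L(-25) + ((130 - 1*311) - 1*787))**2 = (-1/6 + ((130 - 1*311) - 1*787))**2 = (-1/6 + ((130 - 311) - 787))**2 = (-1/6 + (-181 - 787))**2 = (-1/6 - 968)**2 = (-5809/6)**2 = 33744481/36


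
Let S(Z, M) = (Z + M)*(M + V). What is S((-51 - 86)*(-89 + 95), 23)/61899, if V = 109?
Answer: -748/439 ≈ -1.7039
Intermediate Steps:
S(Z, M) = (109 + M)*(M + Z) (S(Z, M) = (Z + M)*(M + 109) = (M + Z)*(109 + M) = (109 + M)*(M + Z))
S((-51 - 86)*(-89 + 95), 23)/61899 = (23² + 109*23 + 109*((-51 - 86)*(-89 + 95)) + 23*((-51 - 86)*(-89 + 95)))/61899 = (529 + 2507 + 109*(-137*6) + 23*(-137*6))*(1/61899) = (529 + 2507 + 109*(-822) + 23*(-822))*(1/61899) = (529 + 2507 - 89598 - 18906)*(1/61899) = -105468*1/61899 = -748/439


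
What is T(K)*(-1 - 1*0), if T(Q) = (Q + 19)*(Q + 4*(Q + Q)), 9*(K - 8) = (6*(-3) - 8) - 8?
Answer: -7942/9 ≈ -882.44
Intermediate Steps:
K = 38/9 (K = 8 + ((6*(-3) - 8) - 8)/9 = 8 + ((-18 - 8) - 8)/9 = 8 + (-26 - 8)/9 = 8 + (⅑)*(-34) = 8 - 34/9 = 38/9 ≈ 4.2222)
T(Q) = 9*Q*(19 + Q) (T(Q) = (19 + Q)*(Q + 4*(2*Q)) = (19 + Q)*(Q + 8*Q) = (19 + Q)*(9*Q) = 9*Q*(19 + Q))
T(K)*(-1 - 1*0) = (9*(38/9)*(19 + 38/9))*(-1 - 1*0) = (9*(38/9)*(209/9))*(-1 + 0) = (7942/9)*(-1) = -7942/9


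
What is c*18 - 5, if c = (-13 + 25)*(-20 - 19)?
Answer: -8429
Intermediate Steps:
c = -468 (c = 12*(-39) = -468)
c*18 - 5 = -468*18 - 5 = -8424 - 5 = -8429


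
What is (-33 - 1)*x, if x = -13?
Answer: 442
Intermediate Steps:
(-33 - 1)*x = (-33 - 1)*(-13) = -34*(-13) = 442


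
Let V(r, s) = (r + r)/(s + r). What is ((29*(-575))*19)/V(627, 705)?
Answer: -3701850/11 ≈ -3.3653e+5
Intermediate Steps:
V(r, s) = 2*r/(r + s) (V(r, s) = (2*r)/(r + s) = 2*r/(r + s))
((29*(-575))*19)/V(627, 705) = ((29*(-575))*19)/((2*627/(627 + 705))) = (-16675*19)/((2*627/1332)) = -316825/(2*627*(1/1332)) = -316825/209/222 = -316825*222/209 = -3701850/11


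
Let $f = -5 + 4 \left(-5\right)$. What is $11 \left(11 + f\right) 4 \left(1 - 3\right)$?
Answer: $1232$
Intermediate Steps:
$f = -25$ ($f = -5 - 20 = -25$)
$11 \left(11 + f\right) 4 \left(1 - 3\right) = 11 \left(11 - 25\right) 4 \left(1 - 3\right) = 11 \left(-14\right) 4 \left(-2\right) = \left(-154\right) \left(-8\right) = 1232$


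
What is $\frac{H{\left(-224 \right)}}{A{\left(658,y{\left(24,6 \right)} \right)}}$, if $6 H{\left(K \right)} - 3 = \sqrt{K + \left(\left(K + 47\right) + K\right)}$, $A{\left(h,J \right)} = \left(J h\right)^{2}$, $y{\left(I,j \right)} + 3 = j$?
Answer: $\frac{1}{7793352} + \frac{25 i}{23380056} \approx 1.2831 \cdot 10^{-7} + 1.0693 \cdot 10^{-6} i$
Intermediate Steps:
$y{\left(I,j \right)} = -3 + j$
$A{\left(h,J \right)} = J^{2} h^{2}$
$H{\left(K \right)} = \frac{1}{2} + \frac{\sqrt{47 + 3 K}}{6}$ ($H{\left(K \right)} = \frac{1}{2} + \frac{\sqrt{K + \left(\left(K + 47\right) + K\right)}}{6} = \frac{1}{2} + \frac{\sqrt{K + \left(\left(47 + K\right) + K\right)}}{6} = \frac{1}{2} + \frac{\sqrt{K + \left(47 + 2 K\right)}}{6} = \frac{1}{2} + \frac{\sqrt{47 + 3 K}}{6}$)
$\frac{H{\left(-224 \right)}}{A{\left(658,y{\left(24,6 \right)} \right)}} = \frac{\frac{1}{2} + \frac{\sqrt{47 + 3 \left(-224\right)}}{6}}{\left(-3 + 6\right)^{2} \cdot 658^{2}} = \frac{\frac{1}{2} + \frac{\sqrt{47 - 672}}{6}}{3^{2} \cdot 432964} = \frac{\frac{1}{2} + \frac{\sqrt{-625}}{6}}{9 \cdot 432964} = \frac{\frac{1}{2} + \frac{25 i}{6}}{3896676} = \left(\frac{1}{2} + \frac{25 i}{6}\right) \frac{1}{3896676} = \frac{1}{7793352} + \frac{25 i}{23380056}$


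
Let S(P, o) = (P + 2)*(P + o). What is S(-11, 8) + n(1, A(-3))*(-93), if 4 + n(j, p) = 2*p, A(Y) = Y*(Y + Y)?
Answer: -2949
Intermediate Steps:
S(P, o) = (2 + P)*(P + o)
A(Y) = 2*Y² (A(Y) = Y*(2*Y) = 2*Y²)
n(j, p) = -4 + 2*p
S(-11, 8) + n(1, A(-3))*(-93) = ((-11)² + 2*(-11) + 2*8 - 11*8) + (-4 + 2*(2*(-3)²))*(-93) = (121 - 22 + 16 - 88) + (-4 + 2*(2*9))*(-93) = 27 + (-4 + 2*18)*(-93) = 27 + (-4 + 36)*(-93) = 27 + 32*(-93) = 27 - 2976 = -2949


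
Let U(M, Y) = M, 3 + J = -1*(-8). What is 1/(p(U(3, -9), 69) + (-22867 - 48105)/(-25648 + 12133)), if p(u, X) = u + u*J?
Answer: 13515/314242 ≈ 0.043008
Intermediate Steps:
J = 5 (J = -3 - 1*(-8) = -3 + 8 = 5)
p(u, X) = 6*u (p(u, X) = u + u*5 = u + 5*u = 6*u)
1/(p(U(3, -9), 69) + (-22867 - 48105)/(-25648 + 12133)) = 1/(6*3 + (-22867 - 48105)/(-25648 + 12133)) = 1/(18 - 70972/(-13515)) = 1/(18 - 70972*(-1/13515)) = 1/(18 + 70972/13515) = 1/(314242/13515) = 13515/314242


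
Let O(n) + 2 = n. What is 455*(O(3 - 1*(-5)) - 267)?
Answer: -118755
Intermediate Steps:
O(n) = -2 + n
455*(O(3 - 1*(-5)) - 267) = 455*((-2 + (3 - 1*(-5))) - 267) = 455*((-2 + (3 + 5)) - 267) = 455*((-2 + 8) - 267) = 455*(6 - 267) = 455*(-261) = -118755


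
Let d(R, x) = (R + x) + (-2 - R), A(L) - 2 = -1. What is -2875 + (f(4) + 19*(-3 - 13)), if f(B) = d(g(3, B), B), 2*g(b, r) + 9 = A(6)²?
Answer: -3177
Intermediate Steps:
A(L) = 1 (A(L) = 2 - 1 = 1)
g(b, r) = -4 (g(b, r) = -9/2 + (½)*1² = -9/2 + (½)*1 = -9/2 + ½ = -4)
d(R, x) = -2 + x
f(B) = -2 + B
-2875 + (f(4) + 19*(-3 - 13)) = -2875 + ((-2 + 4) + 19*(-3 - 13)) = -2875 + (2 + 19*(-16)) = -2875 + (2 - 304) = -2875 - 302 = -3177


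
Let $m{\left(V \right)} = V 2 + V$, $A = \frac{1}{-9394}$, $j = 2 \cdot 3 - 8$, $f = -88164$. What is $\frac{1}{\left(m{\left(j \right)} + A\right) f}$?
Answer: $\frac{4697}{2484681930} \approx 1.8904 \cdot 10^{-6}$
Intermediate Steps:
$j = -2$ ($j = 6 - 8 = -2$)
$A = - \frac{1}{9394} \approx -0.00010645$
$m{\left(V \right)} = 3 V$ ($m{\left(V \right)} = 2 V + V = 3 V$)
$\frac{1}{\left(m{\left(j \right)} + A\right) f} = \frac{1}{\left(3 \left(-2\right) - \frac{1}{9394}\right) \left(-88164\right)} = \frac{1}{-6 - \frac{1}{9394}} \left(- \frac{1}{88164}\right) = \frac{1}{- \frac{56365}{9394}} \left(- \frac{1}{88164}\right) = \left(- \frac{9394}{56365}\right) \left(- \frac{1}{88164}\right) = \frac{4697}{2484681930}$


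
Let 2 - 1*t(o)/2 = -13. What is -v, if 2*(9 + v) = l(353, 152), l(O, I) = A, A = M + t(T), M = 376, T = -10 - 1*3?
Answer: -194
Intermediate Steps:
T = -13 (T = -10 - 3 = -13)
t(o) = 30 (t(o) = 4 - 2*(-13) = 4 + 26 = 30)
A = 406 (A = 376 + 30 = 406)
l(O, I) = 406
v = 194 (v = -9 + (½)*406 = -9 + 203 = 194)
-v = -1*194 = -194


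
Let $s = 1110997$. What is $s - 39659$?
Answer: $1071338$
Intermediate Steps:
$s - 39659 = 1110997 - 39659 = 1071338$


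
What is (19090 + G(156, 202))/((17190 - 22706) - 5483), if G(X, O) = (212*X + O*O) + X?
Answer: -93122/10999 ≈ -8.4664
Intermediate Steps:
G(X, O) = O² + 213*X (G(X, O) = (212*X + O²) + X = (O² + 212*X) + X = O² + 213*X)
(19090 + G(156, 202))/((17190 - 22706) - 5483) = (19090 + (202² + 213*156))/((17190 - 22706) - 5483) = (19090 + (40804 + 33228))/(-5516 - 5483) = (19090 + 74032)/(-10999) = 93122*(-1/10999) = -93122/10999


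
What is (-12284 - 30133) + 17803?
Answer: -24614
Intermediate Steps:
(-12284 - 30133) + 17803 = -42417 + 17803 = -24614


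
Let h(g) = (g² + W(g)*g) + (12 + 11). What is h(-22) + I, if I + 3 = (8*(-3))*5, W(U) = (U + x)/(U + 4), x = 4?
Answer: 362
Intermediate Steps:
W(U) = 1 (W(U) = (U + 4)/(U + 4) = (4 + U)/(4 + U) = 1)
h(g) = 23 + g + g² (h(g) = (g² + 1*g) + (12 + 11) = (g² + g) + 23 = (g + g²) + 23 = 23 + g + g²)
I = -123 (I = -3 + (8*(-3))*5 = -3 - 24*5 = -3 - 120 = -123)
h(-22) + I = (23 - 22 + (-22)²) - 123 = (23 - 22 + 484) - 123 = 485 - 123 = 362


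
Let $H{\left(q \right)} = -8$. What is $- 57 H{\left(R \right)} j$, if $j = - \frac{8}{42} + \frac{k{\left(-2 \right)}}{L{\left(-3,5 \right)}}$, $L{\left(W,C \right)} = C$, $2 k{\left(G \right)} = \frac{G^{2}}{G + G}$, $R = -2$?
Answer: $- \frac{4636}{35} \approx -132.46$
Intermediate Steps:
$k{\left(G \right)} = \frac{G}{4}$ ($k{\left(G \right)} = \frac{\frac{1}{G + G} G^{2}}{2} = \frac{\frac{1}{2 G} G^{2}}{2} = \frac{\frac{1}{2} G}{2} = \frac{G}{4}$)
$j = - \frac{61}{210}$ ($j = - \frac{8}{42} + \frac{\frac{1}{4} \left(-2\right)}{5} = \left(-8\right) \frac{1}{42} - \frac{1}{10} = - \frac{4}{21} - \frac{1}{10} = - \frac{61}{210} \approx -0.29048$)
$- 57 H{\left(R \right)} j = \left(-57\right) \left(-8\right) \left(- \frac{61}{210}\right) = 456 \left(- \frac{61}{210}\right) = - \frac{4636}{35}$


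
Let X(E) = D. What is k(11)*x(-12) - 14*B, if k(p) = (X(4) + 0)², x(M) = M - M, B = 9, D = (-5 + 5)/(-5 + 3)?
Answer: -126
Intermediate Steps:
D = 0 (D = 0/(-2) = 0*(-½) = 0)
x(M) = 0
X(E) = 0
k(p) = 0 (k(p) = (0 + 0)² = 0² = 0)
k(11)*x(-12) - 14*B = 0*0 - 14*9 = 0 - 126 = -126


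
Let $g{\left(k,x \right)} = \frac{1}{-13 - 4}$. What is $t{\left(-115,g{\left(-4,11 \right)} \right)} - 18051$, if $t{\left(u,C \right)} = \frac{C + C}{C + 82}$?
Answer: $- \frac{25145045}{1393} \approx -18051.0$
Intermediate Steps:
$g{\left(k,x \right)} = - \frac{1}{17}$ ($g{\left(k,x \right)} = \frac{1}{-17} = - \frac{1}{17}$)
$t{\left(u,C \right)} = \frac{2 C}{82 + C}$
$t{\left(-115,g{\left(-4,11 \right)} \right)} - 18051 = 2 \left(- \frac{1}{17}\right) \frac{1}{82 - \frac{1}{17}} - 18051 = 2 \left(- \frac{1}{17}\right) \frac{1}{\frac{1393}{17}} - 18051 = 2 \left(- \frac{1}{17}\right) \frac{17}{1393} - 18051 = - \frac{2}{1393} - 18051 = - \frac{25145045}{1393}$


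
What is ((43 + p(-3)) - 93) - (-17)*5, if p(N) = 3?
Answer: 38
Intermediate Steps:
((43 + p(-3)) - 93) - (-17)*5 = ((43 + 3) - 93) - (-17)*5 = (46 - 93) - 1*(-85) = -47 + 85 = 38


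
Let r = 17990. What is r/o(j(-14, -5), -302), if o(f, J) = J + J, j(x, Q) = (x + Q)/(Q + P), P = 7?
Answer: -8995/302 ≈ -29.785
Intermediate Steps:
j(x, Q) = (Q + x)/(7 + Q) (j(x, Q) = (x + Q)/(Q + 7) = (Q + x)/(7 + Q))
o(f, J) = 2*J
r/o(j(-14, -5), -302) = 17990/((2*(-302))) = 17990/(-604) = 17990*(-1/604) = -8995/302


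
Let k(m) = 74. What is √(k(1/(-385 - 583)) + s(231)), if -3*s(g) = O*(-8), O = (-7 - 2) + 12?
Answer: √82 ≈ 9.0554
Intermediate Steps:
O = 3 (O = -9 + 12 = 3)
s(g) = 8 (s(g) = -(-8) = -⅓*(-24) = 8)
√(k(1/(-385 - 583)) + s(231)) = √(74 + 8) = √82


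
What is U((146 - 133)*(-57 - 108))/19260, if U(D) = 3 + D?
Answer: -119/1070 ≈ -0.11121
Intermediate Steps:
U((146 - 133)*(-57 - 108))/19260 = (3 + (146 - 133)*(-57 - 108))/19260 = (3 + 13*(-165))*(1/19260) = (3 - 2145)*(1/19260) = -2142*1/19260 = -119/1070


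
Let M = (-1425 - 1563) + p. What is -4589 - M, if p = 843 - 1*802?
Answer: -1642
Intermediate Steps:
p = 41 (p = 843 - 802 = 41)
M = -2947 (M = (-1425 - 1563) + 41 = -2988 + 41 = -2947)
-4589 - M = -4589 - 1*(-2947) = -4589 + 2947 = -1642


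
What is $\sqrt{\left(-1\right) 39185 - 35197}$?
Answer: $7 i \sqrt{1518} \approx 272.73 i$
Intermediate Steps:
$\sqrt{\left(-1\right) 39185 - 35197} = \sqrt{-39185 - 35197} = \sqrt{-74382} = 7 i \sqrt{1518}$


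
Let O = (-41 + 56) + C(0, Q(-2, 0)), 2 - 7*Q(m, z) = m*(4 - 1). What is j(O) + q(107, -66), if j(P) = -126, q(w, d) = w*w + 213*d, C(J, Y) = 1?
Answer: -2735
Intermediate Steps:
Q(m, z) = 2/7 - 3*m/7 (Q(m, z) = 2/7 - m*(4 - 1)/7 = 2/7 - m*3/7 = 2/7 - 3*m/7)
q(w, d) = w**2 + 213*d
O = 16 (O = (-41 + 56) + 1 = 15 + 1 = 16)
j(O) + q(107, -66) = -126 + (107**2 + 213*(-66)) = -126 + (11449 - 14058) = -126 - 2609 = -2735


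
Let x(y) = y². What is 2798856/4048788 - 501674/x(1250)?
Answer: 97585034537/263592968750 ≈ 0.37021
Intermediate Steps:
2798856/4048788 - 501674/x(1250) = 2798856/4048788 - 501674/(1250²) = 2798856*(1/4048788) - 501674/1562500 = 233238/337399 - 501674*1/1562500 = 233238/337399 - 250837/781250 = 97585034537/263592968750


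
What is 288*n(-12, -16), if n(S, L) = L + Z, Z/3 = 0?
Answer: -4608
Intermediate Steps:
Z = 0 (Z = 3*0 = 0)
n(S, L) = L (n(S, L) = L + 0 = L)
288*n(-12, -16) = 288*(-16) = -4608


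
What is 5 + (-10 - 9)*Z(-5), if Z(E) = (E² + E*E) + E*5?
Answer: -470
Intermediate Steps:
Z(E) = 2*E² + 5*E (Z(E) = (E² + E²) + 5*E = 2*E² + 5*E)
5 + (-10 - 9)*Z(-5) = 5 + (-10 - 9)*(-5*(5 + 2*(-5))) = 5 - (-95)*(5 - 10) = 5 - (-95)*(-5) = 5 - 19*25 = 5 - 475 = -470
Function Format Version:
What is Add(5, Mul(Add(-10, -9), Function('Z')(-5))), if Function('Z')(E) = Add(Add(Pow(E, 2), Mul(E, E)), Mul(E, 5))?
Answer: -470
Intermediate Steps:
Function('Z')(E) = Add(Mul(2, Pow(E, 2)), Mul(5, E)) (Function('Z')(E) = Add(Add(Pow(E, 2), Pow(E, 2)), Mul(5, E)) = Add(Mul(2, Pow(E, 2)), Mul(5, E)))
Add(5, Mul(Add(-10, -9), Function('Z')(-5))) = Add(5, Mul(Add(-10, -9), Mul(-5, Add(5, Mul(2, -5))))) = Add(5, Mul(-19, Mul(-5, Add(5, -10)))) = Add(5, Mul(-19, Mul(-5, -5))) = Add(5, Mul(-19, 25)) = Add(5, -475) = -470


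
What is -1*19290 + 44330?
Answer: 25040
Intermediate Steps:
-1*19290 + 44330 = -19290 + 44330 = 25040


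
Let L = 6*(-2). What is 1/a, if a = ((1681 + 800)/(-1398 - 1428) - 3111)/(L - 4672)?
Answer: 4412328/2931389 ≈ 1.5052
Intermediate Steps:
L = -12
a = 2931389/4412328 (a = ((1681 + 800)/(-1398 - 1428) - 3111)/(-12 - 4672) = (2481/(-2826) - 3111)/(-4684) = (2481*(-1/2826) - 3111)*(-1/4684) = (-827/942 - 3111)*(-1/4684) = -2931389/942*(-1/4684) = 2931389/4412328 ≈ 0.66436)
1/a = 1/(2931389/4412328) = 4412328/2931389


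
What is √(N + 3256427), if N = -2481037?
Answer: √775390 ≈ 880.56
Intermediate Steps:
√(N + 3256427) = √(-2481037 + 3256427) = √775390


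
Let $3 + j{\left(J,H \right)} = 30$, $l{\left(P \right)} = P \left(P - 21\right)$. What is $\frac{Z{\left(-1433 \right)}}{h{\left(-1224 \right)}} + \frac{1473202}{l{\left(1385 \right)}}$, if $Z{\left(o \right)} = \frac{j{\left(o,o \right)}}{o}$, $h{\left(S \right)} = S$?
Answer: $\frac{71778764699}{92042679080} \approx 0.77984$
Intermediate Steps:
$l{\left(P \right)} = P \left(-21 + P\right)$
$j{\left(J,H \right)} = 27$ ($j{\left(J,H \right)} = -3 + 30 = 27$)
$Z{\left(o \right)} = \frac{27}{o}$
$\frac{Z{\left(-1433 \right)}}{h{\left(-1224 \right)}} + \frac{1473202}{l{\left(1385 \right)}} = \frac{27 \frac{1}{-1433}}{-1224} + \frac{1473202}{1385 \left(-21 + 1385\right)} = 27 \left(- \frac{1}{1433}\right) \left(- \frac{1}{1224}\right) + \frac{1473202}{1385 \cdot 1364} = \left(- \frac{27}{1433}\right) \left(- \frac{1}{1224}\right) + \frac{1473202}{1889140} = \frac{3}{194888} + 1473202 \cdot \frac{1}{1889140} = \frac{3}{194888} + \frac{736601}{944570} = \frac{71778764699}{92042679080}$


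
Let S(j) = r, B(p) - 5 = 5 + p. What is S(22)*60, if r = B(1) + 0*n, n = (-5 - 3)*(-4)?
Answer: 660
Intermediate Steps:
B(p) = 10 + p (B(p) = 5 + (5 + p) = 10 + p)
n = 32 (n = -8*(-4) = 32)
r = 11 (r = (10 + 1) + 0*32 = 11 + 0 = 11)
S(j) = 11
S(22)*60 = 11*60 = 660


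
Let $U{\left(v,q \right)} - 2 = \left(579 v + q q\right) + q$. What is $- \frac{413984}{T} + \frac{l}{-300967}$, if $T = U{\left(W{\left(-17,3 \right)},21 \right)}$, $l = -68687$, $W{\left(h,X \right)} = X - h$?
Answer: $- \frac{30942064075}{906211637} \approx -34.144$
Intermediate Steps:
$U{\left(v,q \right)} = 2 + q + q^{2} + 579 v$ ($U{\left(v,q \right)} = 2 + \left(\left(579 v + q q\right) + q\right) = 2 + \left(\left(579 v + q^{2}\right) + q\right) = 2 + \left(\left(q^{2} + 579 v\right) + q\right) = 2 + \left(q + q^{2} + 579 v\right) = 2 + q + q^{2} + 579 v$)
$T = 12044$ ($T = 2 + 21 + 21^{2} + 579 \left(3 - -17\right) = 2 + 21 + 441 + 579 \left(3 + 17\right) = 2 + 21 + 441 + 579 \cdot 20 = 2 + 21 + 441 + 11580 = 12044$)
$- \frac{413984}{T} + \frac{l}{-300967} = - \frac{413984}{12044} - \frac{68687}{-300967} = \left(-413984\right) \frac{1}{12044} - - \frac{68687}{300967} = - \frac{103496}{3011} + \frac{68687}{300967} = - \frac{30942064075}{906211637}$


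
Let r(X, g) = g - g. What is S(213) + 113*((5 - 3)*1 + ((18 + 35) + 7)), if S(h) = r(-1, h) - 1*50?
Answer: 6956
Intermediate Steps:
r(X, g) = 0
S(h) = -50 (S(h) = 0 - 1*50 = 0 - 50 = -50)
S(213) + 113*((5 - 3)*1 + ((18 + 35) + 7)) = -50 + 113*((5 - 3)*1 + ((18 + 35) + 7)) = -50 + 113*(2*1 + (53 + 7)) = -50 + 113*(2 + 60) = -50 + 113*62 = -50 + 7006 = 6956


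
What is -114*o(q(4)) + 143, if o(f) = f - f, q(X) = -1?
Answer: 143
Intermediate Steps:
o(f) = 0
-114*o(q(4)) + 143 = -114*0 + 143 = 0 + 143 = 143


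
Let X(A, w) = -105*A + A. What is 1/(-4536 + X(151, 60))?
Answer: -1/20240 ≈ -4.9407e-5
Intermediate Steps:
X(A, w) = -104*A
1/(-4536 + X(151, 60)) = 1/(-4536 - 104*151) = 1/(-4536 - 15704) = 1/(-20240) = -1/20240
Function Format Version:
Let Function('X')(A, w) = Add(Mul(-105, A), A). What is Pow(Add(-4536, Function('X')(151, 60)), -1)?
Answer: Rational(-1, 20240) ≈ -4.9407e-5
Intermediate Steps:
Function('X')(A, w) = Mul(-104, A)
Pow(Add(-4536, Function('X')(151, 60)), -1) = Pow(Add(-4536, Mul(-104, 151)), -1) = Pow(Add(-4536, -15704), -1) = Pow(-20240, -1) = Rational(-1, 20240)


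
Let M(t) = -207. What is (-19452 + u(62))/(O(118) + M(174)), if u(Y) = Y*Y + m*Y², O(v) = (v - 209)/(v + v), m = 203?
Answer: -180474864/48943 ≈ -3687.4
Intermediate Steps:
O(v) = (-209 + v)/(2*v) (O(v) = (-209 + v)/((2*v)) = (-209 + v)*(1/(2*v)) = (-209 + v)/(2*v))
u(Y) = 204*Y² (u(Y) = Y*Y + 203*Y² = Y² + 203*Y² = 204*Y²)
(-19452 + u(62))/(O(118) + M(174)) = (-19452 + 204*62²)/((½)*(-209 + 118)/118 - 207) = (-19452 + 204*3844)/((½)*(1/118)*(-91) - 207) = (-19452 + 784176)/(-91/236 - 207) = 764724/(-48943/236) = 764724*(-236/48943) = -180474864/48943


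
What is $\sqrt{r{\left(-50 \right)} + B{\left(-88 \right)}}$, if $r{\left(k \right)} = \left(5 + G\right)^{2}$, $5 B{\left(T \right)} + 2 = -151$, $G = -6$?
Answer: $\frac{2 i \sqrt{185}}{5} \approx 5.4406 i$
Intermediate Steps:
$B{\left(T \right)} = - \frac{153}{5}$ ($B{\left(T \right)} = - \frac{2}{5} + \frac{1}{5} \left(-151\right) = - \frac{2}{5} - \frac{151}{5} = - \frac{153}{5}$)
$r{\left(k \right)} = 1$ ($r{\left(k \right)} = \left(5 - 6\right)^{2} = \left(-1\right)^{2} = 1$)
$\sqrt{r{\left(-50 \right)} + B{\left(-88 \right)}} = \sqrt{1 - \frac{153}{5}} = \sqrt{- \frac{148}{5}} = \frac{2 i \sqrt{185}}{5}$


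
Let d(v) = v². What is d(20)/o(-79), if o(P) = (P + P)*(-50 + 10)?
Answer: 5/79 ≈ 0.063291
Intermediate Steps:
o(P) = -80*P (o(P) = (2*P)*(-40) = -80*P)
d(20)/o(-79) = 20²/((-80*(-79))) = 400/6320 = 400*(1/6320) = 5/79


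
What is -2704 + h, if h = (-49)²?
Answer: -303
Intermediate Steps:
h = 2401
-2704 + h = -2704 + 2401 = -303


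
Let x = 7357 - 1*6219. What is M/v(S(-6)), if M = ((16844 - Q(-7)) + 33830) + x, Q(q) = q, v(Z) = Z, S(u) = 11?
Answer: 51819/11 ≈ 4710.8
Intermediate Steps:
x = 1138 (x = 7357 - 6219 = 1138)
M = 51819 (M = ((16844 - 1*(-7)) + 33830) + 1138 = ((16844 + 7) + 33830) + 1138 = (16851 + 33830) + 1138 = 50681 + 1138 = 51819)
M/v(S(-6)) = 51819/11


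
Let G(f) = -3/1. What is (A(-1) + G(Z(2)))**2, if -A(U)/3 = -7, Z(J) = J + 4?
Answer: 324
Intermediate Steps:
Z(J) = 4 + J
A(U) = 21 (A(U) = -3*(-7) = 21)
G(f) = -3 (G(f) = -3*1 = -3)
(A(-1) + G(Z(2)))**2 = (21 - 3)**2 = 18**2 = 324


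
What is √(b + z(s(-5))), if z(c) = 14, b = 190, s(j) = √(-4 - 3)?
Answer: 2*√51 ≈ 14.283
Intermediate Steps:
s(j) = I*√7 (s(j) = √(-7) = I*√7)
√(b + z(s(-5))) = √(190 + 14) = √204 = 2*√51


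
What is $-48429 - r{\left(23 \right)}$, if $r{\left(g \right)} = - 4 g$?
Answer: $-48337$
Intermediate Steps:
$-48429 - r{\left(23 \right)} = -48429 - \left(-4\right) 23 = -48429 - -92 = -48429 + 92 = -48337$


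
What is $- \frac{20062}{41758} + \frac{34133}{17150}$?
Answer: $\frac{540631257}{358074850} \approx 1.5098$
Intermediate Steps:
$- \frac{20062}{41758} + \frac{34133}{17150} = \left(-20062\right) \frac{1}{41758} + 34133 \cdot \frac{1}{17150} = - \frac{10031}{20879} + \frac{34133}{17150} = \frac{540631257}{358074850}$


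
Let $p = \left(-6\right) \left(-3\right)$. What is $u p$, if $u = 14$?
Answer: $252$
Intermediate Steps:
$p = 18$
$u p = 14 \cdot 18 = 252$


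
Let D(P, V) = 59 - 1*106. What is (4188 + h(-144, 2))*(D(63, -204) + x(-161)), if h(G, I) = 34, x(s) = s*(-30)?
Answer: 20193826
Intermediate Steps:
x(s) = -30*s
D(P, V) = -47 (D(P, V) = 59 - 106 = -47)
(4188 + h(-144, 2))*(D(63, -204) + x(-161)) = (4188 + 34)*(-47 - 30*(-161)) = 4222*(-47 + 4830) = 4222*4783 = 20193826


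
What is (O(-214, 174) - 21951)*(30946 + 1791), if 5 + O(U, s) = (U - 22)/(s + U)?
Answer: -7185804237/10 ≈ -7.1858e+8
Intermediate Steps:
O(U, s) = -5 + (-22 + U)/(U + s) (O(U, s) = -5 + (U - 22)/(s + U) = -5 + (-22 + U)/(U + s))
(O(-214, 174) - 21951)*(30946 + 1791) = ((-22 - 5*174 - 4*(-214))/(-214 + 174) - 21951)*(30946 + 1791) = ((-22 - 870 + 856)/(-40) - 21951)*32737 = (-1/40*(-36) - 21951)*32737 = (9/10 - 21951)*32737 = -219501/10*32737 = -7185804237/10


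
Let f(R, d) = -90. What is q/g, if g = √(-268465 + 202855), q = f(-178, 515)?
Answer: I*√10/9 ≈ 0.35136*I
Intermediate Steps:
q = -90
g = 81*I*√10 (g = √(-65610) = 81*I*√10 ≈ 256.14*I)
q/g = -90*(-I*√10/810) = -(-1)*I*√10/9 = I*√10/9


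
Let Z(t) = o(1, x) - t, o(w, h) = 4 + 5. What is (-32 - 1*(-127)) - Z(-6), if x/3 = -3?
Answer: 80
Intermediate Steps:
x = -9 (x = 3*(-3) = -9)
o(w, h) = 9
Z(t) = 9 - t
(-32 - 1*(-127)) - Z(-6) = (-32 - 1*(-127)) - (9 - 1*(-6)) = (-32 + 127) - (9 + 6) = 95 - 1*15 = 95 - 15 = 80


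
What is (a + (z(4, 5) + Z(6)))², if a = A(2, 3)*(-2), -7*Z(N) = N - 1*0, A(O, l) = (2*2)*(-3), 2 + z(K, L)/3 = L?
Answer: 50625/49 ≈ 1033.2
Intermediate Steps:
z(K, L) = -6 + 3*L
A(O, l) = -12 (A(O, l) = 4*(-3) = -12)
Z(N) = -N/7 (Z(N) = -(N - 1*0)/7 = -(N + 0)/7 = -N/7)
a = 24 (a = -12*(-2) = 24)
(a + (z(4, 5) + Z(6)))² = (24 + ((-6 + 3*5) - ⅐*6))² = (24 + ((-6 + 15) - 6/7))² = (24 + (9 - 6/7))² = (24 + 57/7)² = (225/7)² = 50625/49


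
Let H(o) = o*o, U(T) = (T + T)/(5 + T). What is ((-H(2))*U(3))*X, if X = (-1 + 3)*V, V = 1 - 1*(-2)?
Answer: -18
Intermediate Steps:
V = 3 (V = 1 + 2 = 3)
U(T) = 2*T/(5 + T) (U(T) = (2*T)/(5 + T) = 2*T/(5 + T))
H(o) = o²
X = 6 (X = (-1 + 3)*3 = 2*3 = 6)
((-H(2))*U(3))*X = ((-1*2²)*(2*3/(5 + 3)))*6 = ((-1*4)*(2*3/8))*6 = -8*3/8*6 = -4*¾*6 = -3*6 = -18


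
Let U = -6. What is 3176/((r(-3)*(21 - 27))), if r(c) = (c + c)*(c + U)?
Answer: -794/81 ≈ -9.8025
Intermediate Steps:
r(c) = 2*c*(-6 + c) (r(c) = (c + c)*(c - 6) = (2*c)*(-6 + c) = 2*c*(-6 + c))
3176/((r(-3)*(21 - 27))) = 3176/(((2*(-3)*(-6 - 3))*(21 - 27))) = 3176/(((2*(-3)*(-9))*(-6))) = 3176/((54*(-6))) = 3176/(-324) = 3176*(-1/324) = -794/81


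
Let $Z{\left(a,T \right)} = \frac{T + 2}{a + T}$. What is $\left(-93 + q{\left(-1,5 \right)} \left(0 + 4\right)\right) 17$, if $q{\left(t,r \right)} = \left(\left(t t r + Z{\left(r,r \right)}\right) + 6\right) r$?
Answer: $2397$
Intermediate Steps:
$Z{\left(a,T \right)} = \frac{2 + T}{T + a}$
$q{\left(t,r \right)} = r \left(6 + r t^{2} + \frac{2 + r}{2 r}\right)$ ($q{\left(t,r \right)} = \left(\left(t t r + \frac{2 + r}{r + r}\right) + 6\right) r = \left(\left(t^{2} r + \frac{2 + r}{2 r}\right) + 6\right) r = \left(\left(r t^{2} + \frac{1}{2 r} \left(2 + r\right)\right) + 6\right) r = \left(\left(r t^{2} + \frac{2 + r}{2 r}\right) + 6\right) r = \left(6 + r t^{2} + \frac{2 + r}{2 r}\right) r = r \left(6 + r t^{2} + \frac{2 + r}{2 r}\right)$)
$\left(-93 + q{\left(-1,5 \right)} \left(0 + 4\right)\right) 17 = \left(-93 + \left(1 + \frac{13}{2} \cdot 5 + 5^{2} \left(-1\right)^{2}\right) \left(0 + 4\right)\right) 17 = \left(-93 + \left(1 + \frac{65}{2} + 25 \cdot 1\right) 4\right) 17 = \left(-93 + \left(1 + \frac{65}{2} + 25\right) 4\right) 17 = \left(-93 + \frac{117}{2} \cdot 4\right) 17 = \left(-93 + 234\right) 17 = 141 \cdot 17 = 2397$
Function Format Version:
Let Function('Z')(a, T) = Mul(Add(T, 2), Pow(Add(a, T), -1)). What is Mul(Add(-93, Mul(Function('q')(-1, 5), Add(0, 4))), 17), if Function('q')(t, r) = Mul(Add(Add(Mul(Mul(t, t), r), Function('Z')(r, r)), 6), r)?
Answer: 2397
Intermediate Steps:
Function('Z')(a, T) = Mul(Pow(Add(T, a), -1), Add(2, T)) (Function('Z')(a, T) = Mul(Add(2, T), Pow(Add(T, a), -1)) = Mul(Pow(Add(T, a), -1), Add(2, T)))
Function('q')(t, r) = Mul(r, Add(6, Mul(r, Pow(t, 2)), Mul(Rational(1, 2), Pow(r, -1), Add(2, r)))) (Function('q')(t, r) = Mul(Add(Add(Mul(Mul(t, t), r), Mul(Pow(Add(r, r), -1), Add(2, r))), 6), r) = Mul(Add(Add(Mul(Pow(t, 2), r), Mul(Pow(Mul(2, r), -1), Add(2, r))), 6), r) = Mul(Add(Add(Mul(r, Pow(t, 2)), Mul(Mul(Rational(1, 2), Pow(r, -1)), Add(2, r))), 6), r) = Mul(Add(Add(Mul(r, Pow(t, 2)), Mul(Rational(1, 2), Pow(r, -1), Add(2, r))), 6), r) = Mul(Add(6, Mul(r, Pow(t, 2)), Mul(Rational(1, 2), Pow(r, -1), Add(2, r))), r) = Mul(r, Add(6, Mul(r, Pow(t, 2)), Mul(Rational(1, 2), Pow(r, -1), Add(2, r)))))
Mul(Add(-93, Mul(Function('q')(-1, 5), Add(0, 4))), 17) = Mul(Add(-93, Mul(Add(1, Mul(Rational(13, 2), 5), Mul(Pow(5, 2), Pow(-1, 2))), Add(0, 4))), 17) = Mul(Add(-93, Mul(Add(1, Rational(65, 2), Mul(25, 1)), 4)), 17) = Mul(Add(-93, Mul(Add(1, Rational(65, 2), 25), 4)), 17) = Mul(Add(-93, Mul(Rational(117, 2), 4)), 17) = Mul(Add(-93, 234), 17) = Mul(141, 17) = 2397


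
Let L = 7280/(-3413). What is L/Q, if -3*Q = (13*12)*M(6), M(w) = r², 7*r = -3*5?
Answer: 1372/153585 ≈ 0.0089332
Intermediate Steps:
r = -15/7 (r = (-3*5)/7 = (⅐)*(-15) = -15/7 ≈ -2.1429)
L = -7280/3413 (L = 7280*(-1/3413) = -7280/3413 ≈ -2.1330)
M(w) = 225/49 (M(w) = (-15/7)² = 225/49)
Q = -11700/49 (Q = -13*12*225/(3*49) = -52*225/49 = -⅓*35100/49 = -11700/49 ≈ -238.78)
L/Q = -7280/(3413*(-11700/49)) = -7280/3413*(-49/11700) = 1372/153585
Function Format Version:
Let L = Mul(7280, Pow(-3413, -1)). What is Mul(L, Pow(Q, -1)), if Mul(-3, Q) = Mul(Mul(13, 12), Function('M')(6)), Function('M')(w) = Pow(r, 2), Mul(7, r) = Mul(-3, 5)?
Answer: Rational(1372, 153585) ≈ 0.0089332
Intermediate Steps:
r = Rational(-15, 7) (r = Mul(Rational(1, 7), Mul(-3, 5)) = Mul(Rational(1, 7), -15) = Rational(-15, 7) ≈ -2.1429)
L = Rational(-7280, 3413) (L = Mul(7280, Rational(-1, 3413)) = Rational(-7280, 3413) ≈ -2.1330)
Function('M')(w) = Rational(225, 49) (Function('M')(w) = Pow(Rational(-15, 7), 2) = Rational(225, 49))
Q = Rational(-11700, 49) (Q = Mul(Rational(-1, 3), Mul(Mul(13, 12), Rational(225, 49))) = Mul(Rational(-1, 3), Mul(156, Rational(225, 49))) = Mul(Rational(-1, 3), Rational(35100, 49)) = Rational(-11700, 49) ≈ -238.78)
Mul(L, Pow(Q, -1)) = Mul(Rational(-7280, 3413), Pow(Rational(-11700, 49), -1)) = Mul(Rational(-7280, 3413), Rational(-49, 11700)) = Rational(1372, 153585)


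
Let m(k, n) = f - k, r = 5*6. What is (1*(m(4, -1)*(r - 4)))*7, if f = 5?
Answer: 182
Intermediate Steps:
r = 30
m(k, n) = 5 - k
(1*(m(4, -1)*(r - 4)))*7 = (1*((5 - 1*4)*(30 - 4)))*7 = (1*((5 - 4)*26))*7 = (1*(1*26))*7 = (1*26)*7 = 26*7 = 182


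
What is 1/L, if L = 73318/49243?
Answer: 49243/73318 ≈ 0.67164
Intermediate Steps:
L = 73318/49243 (L = 73318*(1/49243) = 73318/49243 ≈ 1.4889)
1/L = 1/(73318/49243) = 49243/73318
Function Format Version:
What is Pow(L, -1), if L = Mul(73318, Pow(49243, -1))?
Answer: Rational(49243, 73318) ≈ 0.67164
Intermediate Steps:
L = Rational(73318, 49243) (L = Mul(73318, Rational(1, 49243)) = Rational(73318, 49243) ≈ 1.4889)
Pow(L, -1) = Pow(Rational(73318, 49243), -1) = Rational(49243, 73318)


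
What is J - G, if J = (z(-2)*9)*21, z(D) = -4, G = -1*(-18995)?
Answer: -19751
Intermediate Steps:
G = 18995
J = -756 (J = -4*9*21 = -36*21 = -756)
J - G = -756 - 1*18995 = -756 - 18995 = -19751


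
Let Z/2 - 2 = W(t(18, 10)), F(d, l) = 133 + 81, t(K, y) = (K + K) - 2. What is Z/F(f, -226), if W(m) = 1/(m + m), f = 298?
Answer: 137/7276 ≈ 0.018829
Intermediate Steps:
t(K, y) = -2 + 2*K (t(K, y) = 2*K - 2 = -2 + 2*K)
F(d, l) = 214
W(m) = 1/(2*m)
Z = 137/34 (Z = 4 + 2*(1/(2*(-2 + 2*18))) = 4 + 2*(1/(2*(-2 + 36))) = 4 + 2*((1/2)/34) = 4 + 2*((1/2)*(1/34)) = 4 + 2*(1/68) = 4 + 1/34 = 137/34 ≈ 4.0294)
Z/F(f, -226) = (137/34)/214 = (137/34)*(1/214) = 137/7276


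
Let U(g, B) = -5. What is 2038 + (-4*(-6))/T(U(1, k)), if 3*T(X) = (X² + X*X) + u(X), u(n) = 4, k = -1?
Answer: 6118/3 ≈ 2039.3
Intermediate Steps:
T(X) = 4/3 + 2*X²/3 (T(X) = ((X² + X*X) + 4)/3 = ((X² + X²) + 4)/3 = (2*X² + 4)/3 = (4 + 2*X²)/3 = 4/3 + 2*X²/3)
2038 + (-4*(-6))/T(U(1, k)) = 2038 + (-4*(-6))/(4/3 + (⅔)*(-5)²) = 2038 + 24/(4/3 + (⅔)*25) = 2038 + 24/(4/3 + 50/3) = 2038 + 24/18 = 2038 + (1/18)*24 = 2038 + 4/3 = 6118/3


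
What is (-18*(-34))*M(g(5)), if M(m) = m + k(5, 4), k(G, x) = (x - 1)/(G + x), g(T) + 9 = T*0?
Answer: -5304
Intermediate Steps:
g(T) = -9 (g(T) = -9 + T*0 = -9 + 0 = -9)
k(G, x) = (-1 + x)/(G + x)
M(m) = ⅓ + m (M(m) = m + (-1 + 4)/(5 + 4) = m + 3/9 = m + (⅑)*3 = m + ⅓ = ⅓ + m)
(-18*(-34))*M(g(5)) = (-18*(-34))*(⅓ - 9) = 612*(-26/3) = -5304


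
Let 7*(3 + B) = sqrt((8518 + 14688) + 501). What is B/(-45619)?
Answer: 3/45619 - sqrt(23707)/319333 ≈ -0.00041640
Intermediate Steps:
B = -3 + sqrt(23707)/7 (B = -3 + sqrt((8518 + 14688) + 501)/7 = -3 + sqrt(23206 + 501)/7 = -3 + sqrt(23707)/7 ≈ 18.996)
B/(-45619) = (-3 + sqrt(23707)/7)/(-45619) = (-3 + sqrt(23707)/7)*(-1/45619) = 3/45619 - sqrt(23707)/319333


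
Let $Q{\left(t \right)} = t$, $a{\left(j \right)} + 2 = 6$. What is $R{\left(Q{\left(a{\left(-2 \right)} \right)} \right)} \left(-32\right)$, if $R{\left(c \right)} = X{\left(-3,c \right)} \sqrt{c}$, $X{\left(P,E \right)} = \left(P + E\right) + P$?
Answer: $128$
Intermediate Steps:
$a{\left(j \right)} = 4$ ($a{\left(j \right)} = -2 + 6 = 4$)
$X{\left(P,E \right)} = E + 2 P$ ($X{\left(P,E \right)} = \left(E + P\right) + P = E + 2 P$)
$R{\left(c \right)} = \sqrt{c} \left(-6 + c\right)$ ($R{\left(c \right)} = \left(c + 2 \left(-3\right)\right) \sqrt{c} = \left(c - 6\right) \sqrt{c} = \left(-6 + c\right) \sqrt{c} = \sqrt{c} \left(-6 + c\right)$)
$R{\left(Q{\left(a{\left(-2 \right)} \right)} \right)} \left(-32\right) = \sqrt{4} \left(-6 + 4\right) \left(-32\right) = 2 \left(-2\right) \left(-32\right) = \left(-4\right) \left(-32\right) = 128$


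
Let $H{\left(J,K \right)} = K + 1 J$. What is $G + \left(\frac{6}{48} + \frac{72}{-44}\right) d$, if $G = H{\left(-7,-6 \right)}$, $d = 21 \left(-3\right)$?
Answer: $\frac{7235}{88} \approx 82.216$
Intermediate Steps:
$d = -63$
$H{\left(J,K \right)} = J + K$ ($H{\left(J,K \right)} = K + J = J + K$)
$G = -13$ ($G = -7 - 6 = -13$)
$G + \left(\frac{6}{48} + \frac{72}{-44}\right) d = -13 + \left(\frac{6}{48} + \frac{72}{-44}\right) \left(-63\right) = -13 + \left(6 \cdot \frac{1}{48} + 72 \left(- \frac{1}{44}\right)\right) \left(-63\right) = -13 + \left(\frac{1}{8} - \frac{18}{11}\right) \left(-63\right) = -13 - - \frac{8379}{88} = -13 + \frac{8379}{88} = \frac{7235}{88}$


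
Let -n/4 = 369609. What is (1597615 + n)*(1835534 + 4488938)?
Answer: 753744248488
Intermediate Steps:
n = -1478436 (n = -4*369609 = -1478436)
(1597615 + n)*(1835534 + 4488938) = (1597615 - 1478436)*(1835534 + 4488938) = 119179*6324472 = 753744248488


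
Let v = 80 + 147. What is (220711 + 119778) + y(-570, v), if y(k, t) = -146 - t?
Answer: 340116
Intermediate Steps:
v = 227
(220711 + 119778) + y(-570, v) = (220711 + 119778) + (-146 - 1*227) = 340489 + (-146 - 227) = 340489 - 373 = 340116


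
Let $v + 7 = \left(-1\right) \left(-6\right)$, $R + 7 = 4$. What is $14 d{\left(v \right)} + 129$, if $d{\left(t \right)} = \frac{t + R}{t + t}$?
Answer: $157$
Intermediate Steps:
$R = -3$ ($R = -7 + 4 = -3$)
$v = -1$ ($v = -7 - -6 = -7 + 6 = -1$)
$d{\left(t \right)} = \frac{-3 + t}{2 t}$ ($d{\left(t \right)} = \frac{t - 3}{t + t} = \frac{-3 + t}{2 t}$)
$14 d{\left(v \right)} + 129 = 14 \frac{-3 - 1}{2 \left(-1\right)} + 129 = 14 \cdot \frac{1}{2} \left(-1\right) \left(-4\right) + 129 = 14 \cdot 2 + 129 = 28 + 129 = 157$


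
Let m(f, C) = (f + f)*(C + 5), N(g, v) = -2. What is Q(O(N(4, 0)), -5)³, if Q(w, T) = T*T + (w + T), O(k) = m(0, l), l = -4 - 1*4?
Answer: 8000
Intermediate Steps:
l = -8 (l = -4 - 4 = -8)
m(f, C) = 2*f*(5 + C) (m(f, C) = (2*f)*(5 + C) = 2*f*(5 + C))
O(k) = 0 (O(k) = 2*0*(5 - 8) = 2*0*(-3) = 0)
Q(w, T) = T + w + T² (Q(w, T) = T² + (T + w) = T + w + T²)
Q(O(N(4, 0)), -5)³ = (-5 + 0 + (-5)²)³ = (-5 + 0 + 25)³ = 20³ = 8000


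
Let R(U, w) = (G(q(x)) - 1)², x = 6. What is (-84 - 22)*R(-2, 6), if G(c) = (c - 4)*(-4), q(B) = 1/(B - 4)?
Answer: -17914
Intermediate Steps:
q(B) = 1/(-4 + B)
G(c) = 16 - 4*c (G(c) = (-4 + c)*(-4) = 16 - 4*c)
R(U, w) = 169 (R(U, w) = ((16 - 4/(-4 + 6)) - 1)² = ((16 - 4/2) - 1)² = ((16 - 4*½) - 1)² = ((16 - 2) - 1)² = (14 - 1)² = 13² = 169)
(-84 - 22)*R(-2, 6) = (-84 - 22)*169 = -106*169 = -17914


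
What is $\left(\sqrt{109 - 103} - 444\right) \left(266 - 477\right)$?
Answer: $93684 - 211 \sqrt{6} \approx 93167.0$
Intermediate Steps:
$\left(\sqrt{109 - 103} - 444\right) \left(266 - 477\right) = \left(\sqrt{6} - 444\right) \left(-211\right) = \left(-444 + \sqrt{6}\right) \left(-211\right) = 93684 - 211 \sqrt{6}$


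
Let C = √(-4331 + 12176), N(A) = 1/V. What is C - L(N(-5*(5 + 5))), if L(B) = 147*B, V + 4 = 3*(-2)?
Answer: 147/10 + √7845 ≈ 103.27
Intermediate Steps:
V = -10 (V = -4 + 3*(-2) = -4 - 6 = -10)
N(A) = -⅒ (N(A) = 1/(-10) = -⅒)
C = √7845 ≈ 88.572
C - L(N(-5*(5 + 5))) = √7845 - 147*(-1)/10 = √7845 - 1*(-147/10) = √7845 + 147/10 = 147/10 + √7845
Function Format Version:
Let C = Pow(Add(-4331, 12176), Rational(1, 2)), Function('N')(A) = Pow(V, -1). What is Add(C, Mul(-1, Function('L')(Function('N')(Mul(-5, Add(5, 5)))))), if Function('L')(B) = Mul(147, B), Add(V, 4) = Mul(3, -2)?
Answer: Add(Rational(147, 10), Pow(7845, Rational(1, 2))) ≈ 103.27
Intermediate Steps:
V = -10 (V = Add(-4, Mul(3, -2)) = Add(-4, -6) = -10)
Function('N')(A) = Rational(-1, 10) (Function('N')(A) = Pow(-10, -1) = Rational(-1, 10))
C = Pow(7845, Rational(1, 2)) ≈ 88.572
Add(C, Mul(-1, Function('L')(Function('N')(Mul(-5, Add(5, 5)))))) = Add(Pow(7845, Rational(1, 2)), Mul(-1, Mul(147, Rational(-1, 10)))) = Add(Pow(7845, Rational(1, 2)), Mul(-1, Rational(-147, 10))) = Add(Pow(7845, Rational(1, 2)), Rational(147, 10)) = Add(Rational(147, 10), Pow(7845, Rational(1, 2)))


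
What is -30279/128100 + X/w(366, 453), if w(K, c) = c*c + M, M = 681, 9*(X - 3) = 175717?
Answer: -1119816113/7912352700 ≈ -0.14153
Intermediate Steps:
X = 175744/9 (X = 3 + (1/9)*175717 = 3 + 175717/9 = 175744/9 ≈ 19527.)
w(K, c) = 681 + c**2 (w(K, c) = c*c + 681 = c**2 + 681 = 681 + c**2)
-30279/128100 + X/w(366, 453) = -30279/128100 + 175744/(9*(681 + 453**2)) = -30279*1/128100 + 175744/(9*(681 + 205209)) = -10093/42700 + (175744/9)/205890 = -10093/42700 + (175744/9)*(1/205890) = -10093/42700 + 87872/926505 = -1119816113/7912352700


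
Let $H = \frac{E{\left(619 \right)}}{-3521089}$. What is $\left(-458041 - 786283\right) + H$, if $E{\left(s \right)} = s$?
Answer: $- \frac{4381375549455}{3521089} \approx -1.2443 \cdot 10^{6}$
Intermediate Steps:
$H = - \frac{619}{3521089}$ ($H = \frac{619}{-3521089} = 619 \left(- \frac{1}{3521089}\right) = - \frac{619}{3521089} \approx -0.0001758$)
$\left(-458041 - 786283\right) + H = \left(-458041 - 786283\right) - \frac{619}{3521089} = -1244324 - \frac{619}{3521089} = - \frac{4381375549455}{3521089}$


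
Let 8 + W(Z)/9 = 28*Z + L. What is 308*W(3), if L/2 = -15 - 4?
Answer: 105336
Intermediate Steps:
L = -38 (L = 2*(-15 - 4) = 2*(-19) = -38)
W(Z) = -414 + 252*Z (W(Z) = -72 + 9*(28*Z - 38) = -72 + 9*(-38 + 28*Z) = -72 + (-342 + 252*Z) = -414 + 252*Z)
308*W(3) = 308*(-414 + 252*3) = 308*(-414 + 756) = 308*342 = 105336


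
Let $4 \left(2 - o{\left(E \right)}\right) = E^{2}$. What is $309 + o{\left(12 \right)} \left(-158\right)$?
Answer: $5681$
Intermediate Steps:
$o{\left(E \right)} = 2 - \frac{E^{2}}{4}$
$309 + o{\left(12 \right)} \left(-158\right) = 309 + \left(2 - \frac{12^{2}}{4}\right) \left(-158\right) = 309 + \left(2 - 36\right) \left(-158\right) = 309 - -5372 = 309 + 5372 = 5681$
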